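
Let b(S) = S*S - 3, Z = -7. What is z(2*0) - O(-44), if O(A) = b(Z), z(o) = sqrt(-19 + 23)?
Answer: -44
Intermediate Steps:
z(o) = 2 (z(o) = sqrt(4) = 2)
b(S) = -3 + S**2 (b(S) = S**2 - 3 = -3 + S**2)
O(A) = 46 (O(A) = -3 + (-7)**2 = -3 + 49 = 46)
z(2*0) - O(-44) = 2 - 1*46 = 2 - 46 = -44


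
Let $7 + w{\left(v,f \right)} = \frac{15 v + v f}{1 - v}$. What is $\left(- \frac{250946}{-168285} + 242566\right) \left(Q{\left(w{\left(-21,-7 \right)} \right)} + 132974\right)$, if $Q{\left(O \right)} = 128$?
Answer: $\frac{5433286232014112}{168285} \approx 3.2286 \cdot 10^{10}$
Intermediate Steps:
$w{\left(v,f \right)} = -7 + \frac{15 v + f v}{1 - v}$ ($w{\left(v,f \right)} = -7 + \frac{15 v + v f}{1 - v} = -7 + \frac{15 v + f v}{1 - v}$)
$\left(- \frac{250946}{-168285} + 242566\right) \left(Q{\left(w{\left(-21,-7 \right)} \right)} + 132974\right) = \left(- \frac{250946}{-168285} + 242566\right) \left(128 + 132974\right) = \left(\left(-250946\right) \left(- \frac{1}{168285}\right) + 242566\right) 133102 = \left(\frac{250946}{168285} + 242566\right) 133102 = \frac{40820470256}{168285} \cdot 133102 = \frac{5433286232014112}{168285}$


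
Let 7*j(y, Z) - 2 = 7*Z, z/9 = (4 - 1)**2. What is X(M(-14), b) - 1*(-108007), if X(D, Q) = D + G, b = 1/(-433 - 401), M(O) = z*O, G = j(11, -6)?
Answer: 748071/7 ≈ 1.0687e+5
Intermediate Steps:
z = 81 (z = 9*(4 - 1)**2 = 9*3**2 = 9*9 = 81)
j(y, Z) = 2/7 + Z (j(y, Z) = 2/7 + (7*Z)/7 = 2/7 + Z)
G = -40/7 (G = 2/7 - 6 = -40/7 ≈ -5.7143)
M(O) = 81*O
b = -1/834 (b = 1/(-834) = -1/834 ≈ -0.0011990)
X(D, Q) = -40/7 + D (X(D, Q) = D - 40/7 = -40/7 + D)
X(M(-14), b) - 1*(-108007) = (-40/7 + 81*(-14)) - 1*(-108007) = (-40/7 - 1134) + 108007 = -7978/7 + 108007 = 748071/7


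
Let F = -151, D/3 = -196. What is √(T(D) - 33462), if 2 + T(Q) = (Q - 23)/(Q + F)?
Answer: I*√18274941615/739 ≈ 182.93*I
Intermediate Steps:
D = -588 (D = 3*(-196) = -588)
T(Q) = -2 + (-23 + Q)/(-151 + Q) (T(Q) = -2 + (Q - 23)/(Q - 151) = -2 + (-23 + Q)/(-151 + Q))
√(T(D) - 33462) = √((279 - 1*(-588))/(-151 - 588) - 33462) = √((279 + 588)/(-739) - 33462) = √(-1/739*867 - 33462) = √(-867/739 - 33462) = √(-24729285/739) = I*√18274941615/739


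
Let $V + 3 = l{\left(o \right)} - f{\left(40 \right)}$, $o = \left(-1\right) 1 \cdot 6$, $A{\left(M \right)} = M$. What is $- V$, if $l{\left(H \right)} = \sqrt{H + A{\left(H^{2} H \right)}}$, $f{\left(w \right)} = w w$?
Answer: $1603 - i \sqrt{222} \approx 1603.0 - 14.9 i$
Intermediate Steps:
$f{\left(w \right)} = w^{2}$
$o = -6$ ($o = \left(-1\right) 6 = -6$)
$l{\left(H \right)} = \sqrt{H + H^{3}}$ ($l{\left(H \right)} = \sqrt{H + H^{2} H} = \sqrt{H + H^{3}}$)
$V = -1603 + i \sqrt{222}$ ($V = -3 + \left(\sqrt{-6 + \left(-6\right)^{3}} - 40^{2}\right) = -3 + \left(\sqrt{-6 - 216} - 1600\right) = -3 - \left(1600 - \sqrt{-222}\right) = -3 - \left(1600 - i \sqrt{222}\right) = -1603 + i \sqrt{222} \approx -1603.0 + 14.9 i$)
$- V = - (-1603 + i \sqrt{222}) = 1603 - i \sqrt{222}$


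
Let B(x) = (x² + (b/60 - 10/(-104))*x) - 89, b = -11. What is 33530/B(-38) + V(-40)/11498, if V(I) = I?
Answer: 37583676730/1522743379 ≈ 24.682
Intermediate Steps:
B(x) = -89 + x² - 17*x/195 (B(x) = (x² + (-11/60 - 10/(-104))*x) - 89 = (x² + (-11*1/60 - 10*(-1/104))*x) - 89 = (x² + (-11/60 + 5/52)*x) - 89 = (x² - 17*x/195) - 89 = -89 + x² - 17*x/195)
33530/B(-38) + V(-40)/11498 = 33530/(-89 + (-38)² - 17/195*(-38)) - 40/11498 = 33530/(-89 + 1444 + 646/195) - 40*1/11498 = 33530/(264871/195) - 20/5749 = 33530*(195/264871) - 20/5749 = 6538350/264871 - 20/5749 = 37583676730/1522743379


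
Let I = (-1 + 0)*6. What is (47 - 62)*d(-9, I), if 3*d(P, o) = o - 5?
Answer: 55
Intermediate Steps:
I = -6 (I = -1*6 = -6)
d(P, o) = -5/3 + o/3 (d(P, o) = (o - 5)/3 = (-5 + o)/3 = -5/3 + o/3)
(47 - 62)*d(-9, I) = (47 - 62)*(-5/3 + (1/3)*(-6)) = -15*(-5/3 - 2) = -15*(-11/3) = 55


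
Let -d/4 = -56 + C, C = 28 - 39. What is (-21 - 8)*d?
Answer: -7772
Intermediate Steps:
C = -11
d = 268 (d = -4*(-56 - 11) = -4*(-67) = 268)
(-21 - 8)*d = (-21 - 8)*268 = -29*268 = -7772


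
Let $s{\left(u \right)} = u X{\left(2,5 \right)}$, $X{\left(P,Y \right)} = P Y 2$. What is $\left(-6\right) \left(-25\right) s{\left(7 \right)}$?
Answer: $21000$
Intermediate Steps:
$X{\left(P,Y \right)} = 2 P Y$
$s{\left(u \right)} = 20 u$ ($s{\left(u \right)} = u 2 \cdot 2 \cdot 5 = u 20 = 20 u$)
$\left(-6\right) \left(-25\right) s{\left(7 \right)} = \left(-6\right) \left(-25\right) 20 \cdot 7 = 150 \cdot 140 = 21000$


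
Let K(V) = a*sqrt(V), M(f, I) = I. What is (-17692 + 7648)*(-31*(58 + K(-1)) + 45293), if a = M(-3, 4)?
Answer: -436863780 + 1245456*I ≈ -4.3686e+8 + 1.2455e+6*I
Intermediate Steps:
a = 4
K(V) = 4*sqrt(V)
(-17692 + 7648)*(-31*(58 + K(-1)) + 45293) = (-17692 + 7648)*(-31*(58 + 4*sqrt(-1)) + 45293) = -10044*(-31*(58 + 4*I) + 45293) = -10044*((-1798 - 124*I) + 45293) = -10044*(43495 - 124*I) = -436863780 + 1245456*I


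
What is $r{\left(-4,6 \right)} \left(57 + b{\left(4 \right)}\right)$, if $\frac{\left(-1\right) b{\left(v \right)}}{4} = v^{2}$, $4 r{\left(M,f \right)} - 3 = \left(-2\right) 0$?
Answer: $- \frac{21}{4} \approx -5.25$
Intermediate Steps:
$r{\left(M,f \right)} = \frac{3}{4}$ ($r{\left(M,f \right)} = \frac{3}{4} + \frac{\left(-2\right) 0}{4} = \frac{3}{4} + \frac{1}{4} \cdot 0 = \frac{3}{4} + 0 = \frac{3}{4}$)
$b{\left(v \right)} = - 4 v^{2}$
$r{\left(-4,6 \right)} \left(57 + b{\left(4 \right)}\right) = \frac{3 \left(57 - 4 \cdot 4^{2}\right)}{4} = \frac{3 \left(57 - 64\right)}{4} = \frac{3}{4} \left(-7\right) = - \frac{21}{4}$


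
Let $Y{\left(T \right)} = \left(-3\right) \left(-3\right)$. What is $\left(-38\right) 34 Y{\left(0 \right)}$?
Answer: $-11628$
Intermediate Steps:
$Y{\left(T \right)} = 9$
$\left(-38\right) 34 Y{\left(0 \right)} = \left(-38\right) 34 \cdot 9 = \left(-1292\right) 9 = -11628$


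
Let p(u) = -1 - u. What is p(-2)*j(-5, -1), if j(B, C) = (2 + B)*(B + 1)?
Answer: 12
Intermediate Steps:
j(B, C) = (1 + B)*(2 + B) (j(B, C) = (2 + B)*(1 + B) = (1 + B)*(2 + B))
p(-2)*j(-5, -1) = (-1 - 1*(-2))*(2 + (-5)**2 + 3*(-5)) = (-1 + 2)*(2 + 25 - 15) = 1*12 = 12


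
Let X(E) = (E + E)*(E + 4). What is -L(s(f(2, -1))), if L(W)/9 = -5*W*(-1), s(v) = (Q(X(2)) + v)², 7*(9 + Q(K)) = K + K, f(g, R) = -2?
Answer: -37845/49 ≈ -772.35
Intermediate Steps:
X(E) = 2*E*(4 + E) (X(E) = (2*E)*(4 + E) = 2*E*(4 + E))
Q(K) = -9 + 2*K/7 (Q(K) = -9 + (K + K)/7 = -9 + (2*K)/7 = -9 + 2*K/7)
s(v) = (-15/7 + v)² (s(v) = ((-9 + 2*(2*2*(4 + 2))/7) + v)² = ((-9 + 2*(2*2*6)/7) + v)² = ((-9 + (2/7)*24) + v)² = ((-9 + 48/7) + v)² = (-15/7 + v)²)
L(W) = 45*W (L(W) = 9*(-5*W*(-1)) = 9*(5*W) = 45*W)
-L(s(f(2, -1))) = -45*(-15 + 7*(-2))²/49 = -45*(-15 - 14)²/49 = -45*(1/49)*(-29)² = -45*(1/49)*841 = -45*841/49 = -1*37845/49 = -37845/49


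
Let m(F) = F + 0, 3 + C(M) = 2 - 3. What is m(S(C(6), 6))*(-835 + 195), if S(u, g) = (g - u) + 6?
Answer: -10240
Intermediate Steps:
C(M) = -4 (C(M) = -3 + (2 - 3) = -3 - 1 = -4)
S(u, g) = 6 + g - u
m(F) = F
m(S(C(6), 6))*(-835 + 195) = (6 + 6 - 1*(-4))*(-835 + 195) = (6 + 6 + 4)*(-640) = 16*(-640) = -10240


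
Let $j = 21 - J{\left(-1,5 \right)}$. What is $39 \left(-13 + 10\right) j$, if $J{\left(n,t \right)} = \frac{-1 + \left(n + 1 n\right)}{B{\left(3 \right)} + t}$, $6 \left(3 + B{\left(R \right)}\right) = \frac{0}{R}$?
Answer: $- \frac{5265}{2} \approx -2632.5$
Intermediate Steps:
$B{\left(R \right)} = -3$ ($B{\left(R \right)} = -3 + \frac{0 \frac{1}{R}}{6} = -3 + \frac{1}{6} \cdot 0 = -3 + 0 = -3$)
$J{\left(n,t \right)} = \frac{-1 + 2 n}{-3 + t}$ ($J{\left(n,t \right)} = \frac{-1 + \left(n + 1 n\right)}{-3 + t} = \frac{-1 + \left(n + n\right)}{-3 + t} = \frac{-1 + 2 n}{-3 + t}$)
$j = \frac{45}{2}$ ($j = 21 - \frac{-1 + 2 \left(-1\right)}{-3 + 5} = 21 - \frac{-1 - 2}{2} = 21 - \frac{1}{2} \left(-3\right) = 21 - - \frac{3}{2} = 21 + \frac{3}{2} = \frac{45}{2} \approx 22.5$)
$39 \left(-13 + 10\right) j = 39 \left(-13 + 10\right) \frac{45}{2} = 39 \left(-3\right) \frac{45}{2} = \left(-117\right) \frac{45}{2} = - \frac{5265}{2}$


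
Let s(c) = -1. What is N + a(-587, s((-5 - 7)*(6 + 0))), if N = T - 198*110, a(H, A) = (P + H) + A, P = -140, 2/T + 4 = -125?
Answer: -2903534/129 ≈ -22508.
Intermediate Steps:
T = -2/129 (T = 2/(-4 - 125) = 2/(-129) = 2*(-1/129) = -2/129 ≈ -0.015504)
a(H, A) = -140 + A + H (a(H, A) = (-140 + H) + A = -140 + A + H)
N = -2809622/129 (N = -2/129 - 198*110 = -2/129 - 21780 = -2809622/129 ≈ -21780.)
N + a(-587, s((-5 - 7)*(6 + 0))) = -2809622/129 + (-140 - 1 - 587) = -2809622/129 - 728 = -2903534/129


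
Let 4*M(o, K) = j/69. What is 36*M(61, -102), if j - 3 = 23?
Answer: 78/23 ≈ 3.3913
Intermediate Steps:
j = 26 (j = 3 + 23 = 26)
M(o, K) = 13/138 (M(o, K) = (26/69)/4 = (26*(1/69))/4 = (1/4)*(26/69) = 13/138)
36*M(61, -102) = 36*(13/138) = 78/23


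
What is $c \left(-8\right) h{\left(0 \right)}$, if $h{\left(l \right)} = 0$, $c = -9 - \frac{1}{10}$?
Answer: $0$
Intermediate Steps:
$c = - \frac{91}{10}$ ($c = -9 - \frac{1}{10} = - \frac{91}{10} \approx -9.1$)
$c \left(-8\right) h{\left(0 \right)} = \left(- \frac{91}{10}\right) \left(-8\right) 0 = \frac{364}{5} \cdot 0 = 0$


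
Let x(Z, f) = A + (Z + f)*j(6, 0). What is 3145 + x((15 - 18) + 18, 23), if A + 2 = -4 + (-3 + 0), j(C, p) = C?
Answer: 3364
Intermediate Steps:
A = -9 (A = -2 + (-4 + (-3 + 0)) = -2 + (-4 - 3) = -2 - 7 = -9)
x(Z, f) = -9 + 6*Z + 6*f (x(Z, f) = -9 + (Z + f)*6 = -9 + (6*Z + 6*f) = -9 + 6*Z + 6*f)
3145 + x((15 - 18) + 18, 23) = 3145 + (-9 + 6*((15 - 18) + 18) + 6*23) = 3145 + (-9 + 6*(-3 + 18) + 138) = 3145 + (-9 + 6*15 + 138) = 3145 + (-9 + 90 + 138) = 3145 + 219 = 3364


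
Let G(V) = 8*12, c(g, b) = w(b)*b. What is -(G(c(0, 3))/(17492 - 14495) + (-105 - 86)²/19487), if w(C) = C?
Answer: -37068103/19467513 ≈ -1.9041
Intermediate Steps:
c(g, b) = b² (c(g, b) = b*b = b²)
G(V) = 96
-(G(c(0, 3))/(17492 - 14495) + (-105 - 86)²/19487) = -(96/(17492 - 14495) + (-105 - 86)²/19487) = -(96/2997 + (-191)²*(1/19487)) = -(96*(1/2997) + 36481*(1/19487)) = -(32/999 + 36481/19487) = -1*37068103/19467513 = -37068103/19467513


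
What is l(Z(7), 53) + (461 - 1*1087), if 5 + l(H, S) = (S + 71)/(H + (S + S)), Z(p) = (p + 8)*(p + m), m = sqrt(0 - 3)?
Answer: 3*(-3155*sqrt(3) + 44339*I)/(-211*I + 15*sqrt(3)) ≈ -630.42 - 0.071281*I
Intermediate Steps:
m = I*sqrt(3) (m = sqrt(-3) = I*sqrt(3) ≈ 1.732*I)
Z(p) = (8 + p)*(p + I*sqrt(3)) (Z(p) = (p + 8)*(p + I*sqrt(3)) = (8 + p)*(p + I*sqrt(3)))
l(H, S) = -5 + (71 + S)/(H + 2*S) (l(H, S) = -5 + (S + 71)/(H + (S + S)) = -5 + (71 + S)/(H + 2*S))
l(Z(7), 53) + (461 - 1*1087) = (71 - 9*53 - 5*(7**2 + 8*7 + 8*I*sqrt(3) + I*7*sqrt(3)))/((7**2 + 8*7 + 8*I*sqrt(3) + I*7*sqrt(3)) + 2*53) + (461 - 1*1087) = (71 - 477 - 5*(49 + 56 + 8*I*sqrt(3) + 7*I*sqrt(3)))/((49 + 56 + 8*I*sqrt(3) + 7*I*sqrt(3)) + 106) + (461 - 1087) = (71 - 477 - 5*(105 + 15*I*sqrt(3)))/((105 + 15*I*sqrt(3)) + 106) - 626 = (71 - 477 + (-525 - 75*I*sqrt(3)))/(211 + 15*I*sqrt(3)) - 626 = (-931 - 75*I*sqrt(3))/(211 + 15*I*sqrt(3)) - 626 = -626 + (-931 - 75*I*sqrt(3))/(211 + 15*I*sqrt(3))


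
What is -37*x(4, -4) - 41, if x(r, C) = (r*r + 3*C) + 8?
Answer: -485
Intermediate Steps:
x(r, C) = 8 + r² + 3*C (x(r, C) = (r² + 3*C) + 8 = 8 + r² + 3*C)
-37*x(4, -4) - 41 = -37*(8 + 4² + 3*(-4)) - 41 = -37*(8 + 16 - 12) - 41 = -37*12 - 41 = -444 - 41 = -485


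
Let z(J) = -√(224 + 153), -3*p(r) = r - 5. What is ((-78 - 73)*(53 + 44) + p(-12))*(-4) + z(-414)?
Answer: 175696/3 - √377 ≈ 58546.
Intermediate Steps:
p(r) = 5/3 - r/3 (p(r) = -(r - 5)/3 = -(-5 + r)/3 = 5/3 - r/3)
z(J) = -√377
((-78 - 73)*(53 + 44) + p(-12))*(-4) + z(-414) = ((-78 - 73)*(53 + 44) + (5/3 - ⅓*(-12)))*(-4) - √377 = (-151*97 + (5/3 + 4))*(-4) - √377 = (-14647 + 17/3)*(-4) - √377 = -43924/3*(-4) - √377 = 175696/3 - √377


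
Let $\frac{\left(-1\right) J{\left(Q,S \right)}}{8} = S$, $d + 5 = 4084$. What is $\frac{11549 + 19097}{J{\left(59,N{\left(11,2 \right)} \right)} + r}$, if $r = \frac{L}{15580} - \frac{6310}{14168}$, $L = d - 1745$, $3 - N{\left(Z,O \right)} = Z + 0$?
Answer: $\frac{845589948280}{1757744309} \approx 481.07$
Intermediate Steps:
$d = 4079$ ($d = -5 + 4084 = 4079$)
$N{\left(Z,O \right)} = 3 - Z$ ($N{\left(Z,O \right)} = 3 - \left(Z + 0\right) = 3 - Z$)
$J{\left(Q,S \right)} = - 8 S$
$L = 2334$ ($L = 4079 - 1745 = 2334$)
$r = - \frac{8155211}{27592180}$ ($r = \frac{2334}{15580} - \frac{6310}{14168} = 2334 \cdot \frac{1}{15580} - \frac{3155}{7084} = \frac{1167}{7790} - \frac{3155}{7084} = - \frac{8155211}{27592180} \approx -0.29556$)
$\frac{11549 + 19097}{J{\left(59,N{\left(11,2 \right)} \right)} + r} = \frac{11549 + 19097}{- 8 \left(3 - 11\right) - \frac{8155211}{27592180}} = \frac{30646}{- 8 \left(3 - 11\right) - \frac{8155211}{27592180}} = \frac{30646}{\left(-8\right) \left(-8\right) - \frac{8155211}{27592180}} = \frac{30646}{64 - \frac{8155211}{27592180}} = \frac{30646}{\frac{1757744309}{27592180}} = 30646 \cdot \frac{27592180}{1757744309} = \frac{845589948280}{1757744309}$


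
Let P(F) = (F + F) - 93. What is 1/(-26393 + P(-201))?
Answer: -1/26888 ≈ -3.7191e-5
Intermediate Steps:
P(F) = -93 + 2*F (P(F) = 2*F - 93 = -93 + 2*F)
1/(-26393 + P(-201)) = 1/(-26393 + (-93 + 2*(-201))) = 1/(-26393 + (-93 - 402)) = 1/(-26393 - 495) = 1/(-26888) = -1/26888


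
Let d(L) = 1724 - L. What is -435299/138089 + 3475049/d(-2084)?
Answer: 68315488967/75120416 ≈ 909.41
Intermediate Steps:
-435299/138089 + 3475049/d(-2084) = -435299/138089 + 3475049/(1724 - 1*(-2084)) = -435299*1/138089 + 3475049/(1724 + 2084) = -435299/138089 + 3475049/3808 = 68315488967/75120416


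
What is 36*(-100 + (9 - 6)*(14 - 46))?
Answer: -7056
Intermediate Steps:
36*(-100 + (9 - 6)*(14 - 46)) = 36*(-100 + 3*(-32)) = 36*(-100 - 96) = 36*(-196) = -7056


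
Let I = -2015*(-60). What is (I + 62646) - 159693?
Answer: 23853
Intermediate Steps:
I = 120900
(I + 62646) - 159693 = (120900 + 62646) - 159693 = 183546 - 159693 = 23853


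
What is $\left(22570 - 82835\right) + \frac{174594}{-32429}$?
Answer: $- \frac{1954508279}{32429} \approx -60270.0$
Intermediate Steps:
$\left(22570 - 82835\right) + \frac{174594}{-32429} = -60265 + 174594 \left(- \frac{1}{32429}\right) = -60265 - \frac{174594}{32429} = - \frac{1954508279}{32429}$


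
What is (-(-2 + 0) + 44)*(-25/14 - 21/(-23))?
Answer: -281/7 ≈ -40.143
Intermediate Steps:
(-(-2 + 0) + 44)*(-25/14 - 21/(-23)) = (-1*(-2) + 44)*(-25*1/14 - 21*(-1/23)) = (2 + 44)*(-25/14 + 21/23) = 46*(-281/322) = -281/7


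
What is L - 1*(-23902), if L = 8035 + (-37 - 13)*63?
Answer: 28787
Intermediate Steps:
L = 4885 (L = 8035 - 50*63 = 8035 - 3150 = 4885)
L - 1*(-23902) = 4885 - 1*(-23902) = 4885 + 23902 = 28787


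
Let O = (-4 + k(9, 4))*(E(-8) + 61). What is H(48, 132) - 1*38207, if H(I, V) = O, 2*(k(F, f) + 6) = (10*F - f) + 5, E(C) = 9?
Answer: -35722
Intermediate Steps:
k(F, f) = -7/2 + 5*F - f/2 (k(F, f) = -6 + ((10*F - f) + 5)/2 = -6 + ((-f + 10*F) + 5)/2 = -6 + (5 - f + 10*F)/2 = -6 + (5/2 + 5*F - f/2) = -7/2 + 5*F - f/2)
O = 2485 (O = (-4 + (-7/2 + 5*9 - 1/2*4))*(9 + 61) = (-4 + (-7/2 + 45 - 2))*70 = (-4 + 79/2)*70 = (71/2)*70 = 2485)
H(I, V) = 2485
H(48, 132) - 1*38207 = 2485 - 1*38207 = 2485 - 38207 = -35722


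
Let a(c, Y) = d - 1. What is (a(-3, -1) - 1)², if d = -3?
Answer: 25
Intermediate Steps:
a(c, Y) = -4 (a(c, Y) = -3 - 1 = -4)
(a(-3, -1) - 1)² = (-4 - 1)² = (-5)² = 25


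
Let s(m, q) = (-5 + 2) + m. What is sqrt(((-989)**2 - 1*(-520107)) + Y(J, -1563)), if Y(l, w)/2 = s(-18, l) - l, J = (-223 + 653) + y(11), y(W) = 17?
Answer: 2*sqrt(374323) ≈ 1223.6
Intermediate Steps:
s(m, q) = -3 + m
J = 447 (J = (-223 + 653) + 17 = 430 + 17 = 447)
Y(l, w) = -42 - 2*l (Y(l, w) = 2*((-3 - 18) - l) = 2*(-21 - l) = -42 - 2*l)
sqrt(((-989)**2 - 1*(-520107)) + Y(J, -1563)) = sqrt(((-989)**2 - 1*(-520107)) + (-42 - 2*447)) = sqrt((978121 + 520107) + (-42 - 894)) = sqrt(1498228 - 936) = sqrt(1497292) = 2*sqrt(374323)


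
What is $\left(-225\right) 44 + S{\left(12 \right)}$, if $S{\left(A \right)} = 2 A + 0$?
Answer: $-9876$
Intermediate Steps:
$S{\left(A \right)} = 2 A$
$\left(-225\right) 44 + S{\left(12 \right)} = \left(-225\right) 44 + 2 \cdot 12 = -9900 + 24 = -9876$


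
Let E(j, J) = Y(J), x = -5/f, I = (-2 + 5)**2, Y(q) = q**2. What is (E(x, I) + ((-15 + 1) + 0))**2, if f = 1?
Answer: 4489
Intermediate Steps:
I = 9 (I = 3**2 = 9)
x = -5 (x = -5/1 = -5*1 = -5)
E(j, J) = J**2
(E(x, I) + ((-15 + 1) + 0))**2 = (9**2 + ((-15 + 1) + 0))**2 = (81 + (-14 + 0))**2 = (81 - 14)**2 = 67**2 = 4489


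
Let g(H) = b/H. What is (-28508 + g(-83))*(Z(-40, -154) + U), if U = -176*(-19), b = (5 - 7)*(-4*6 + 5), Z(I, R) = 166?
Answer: -8305369020/83 ≈ -1.0006e+8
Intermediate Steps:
b = 38 (b = -2*(-24 + 5) = -2*(-19) = 38)
g(H) = 38/H
U = 3344
(-28508 + g(-83))*(Z(-40, -154) + U) = (-28508 + 38/(-83))*(166 + 3344) = (-28508 + 38*(-1/83))*3510 = (-28508 - 38/83)*3510 = -2366202/83*3510 = -8305369020/83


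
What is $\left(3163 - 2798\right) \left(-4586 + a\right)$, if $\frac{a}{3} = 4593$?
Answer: $3355445$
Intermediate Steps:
$a = 13779$ ($a = 3 \cdot 4593 = 13779$)
$\left(3163 - 2798\right) \left(-4586 + a\right) = \left(3163 - 2798\right) \left(-4586 + 13779\right) = 365 \cdot 9193 = 3355445$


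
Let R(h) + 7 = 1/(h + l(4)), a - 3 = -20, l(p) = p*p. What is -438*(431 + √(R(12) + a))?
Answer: -188778 - 219*I*√4697/7 ≈ -1.8878e+5 - 2144.2*I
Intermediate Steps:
l(p) = p²
a = -17 (a = 3 - 20 = -17)
R(h) = -7 + 1/(16 + h) (R(h) = -7 + 1/(h + 4²) = -7 + 1/(h + 16) = -7 + 1/(16 + h))
-438*(431 + √(R(12) + a)) = -438*(431 + √((-111 - 7*12)/(16 + 12) - 17)) = -438*(431 + √((-111 - 84)/28 - 17)) = -438*(431 + √((1/28)*(-195) - 17)) = -438*(431 + √(-195/28 - 17)) = -438*(431 + √(-671/28)) = -438*(431 + I*√4697/14) = -188778 - 219*I*√4697/7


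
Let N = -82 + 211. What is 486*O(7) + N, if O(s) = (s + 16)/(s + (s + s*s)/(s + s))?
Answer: 12597/11 ≈ 1145.2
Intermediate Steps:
N = 129
O(s) = (16 + s)/(s + (s + s²)/(2*s)) (O(s) = (16 + s)/(s + (s + s²)/((2*s))) = (16 + s)/(s + (s + s²)*(1/(2*s))) = (16 + s)/(s + (s + s²)/(2*s)))
486*O(7) + N = 486*(2*(16 + 7)/(1 + 3*7)) + 129 = 486*(2*23/(1 + 21)) + 129 = 486*(2*23/22) + 129 = 486*(2*(1/22)*23) + 129 = 486*(23/11) + 129 = 11178/11 + 129 = 12597/11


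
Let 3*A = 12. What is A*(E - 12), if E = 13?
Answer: 4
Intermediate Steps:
A = 4 (A = (1/3)*12 = 4)
A*(E - 12) = 4*(13 - 12) = 4*1 = 4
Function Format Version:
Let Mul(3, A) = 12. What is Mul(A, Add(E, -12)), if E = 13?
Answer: 4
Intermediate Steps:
A = 4 (A = Mul(Rational(1, 3), 12) = 4)
Mul(A, Add(E, -12)) = Mul(4, Add(13, -12)) = Mul(4, 1) = 4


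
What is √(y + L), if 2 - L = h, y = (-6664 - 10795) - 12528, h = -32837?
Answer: 2*√713 ≈ 53.404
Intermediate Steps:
y = -29987 (y = -17459 - 12528 = -29987)
L = 32839 (L = 2 - 1*(-32837) = 2 + 32837 = 32839)
√(y + L) = √(-29987 + 32839) = √2852 = 2*√713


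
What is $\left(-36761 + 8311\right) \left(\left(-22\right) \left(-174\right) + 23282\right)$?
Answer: $-771279500$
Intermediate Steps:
$\left(-36761 + 8311\right) \left(\left(-22\right) \left(-174\right) + 23282\right) = - 28450 \left(3828 + 23282\right) = \left(-28450\right) 27110 = -771279500$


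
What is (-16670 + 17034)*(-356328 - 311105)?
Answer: -242945612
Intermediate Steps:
(-16670 + 17034)*(-356328 - 311105) = 364*(-667433) = -242945612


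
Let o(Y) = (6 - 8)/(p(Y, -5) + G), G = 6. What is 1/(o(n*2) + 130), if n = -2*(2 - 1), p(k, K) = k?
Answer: 1/129 ≈ 0.0077519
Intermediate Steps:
n = -2 (n = -2*1 = -2)
o(Y) = -2/(6 + Y) (o(Y) = (6 - 8)/(Y + 6) = -2/(6 + Y))
1/(o(n*2) + 130) = 1/(-2/(6 - 2*2) + 130) = 1/(-2/(6 - 4) + 130) = 1/(-2/2 + 130) = 1/(-2*½ + 130) = 1/(-1 + 130) = 1/129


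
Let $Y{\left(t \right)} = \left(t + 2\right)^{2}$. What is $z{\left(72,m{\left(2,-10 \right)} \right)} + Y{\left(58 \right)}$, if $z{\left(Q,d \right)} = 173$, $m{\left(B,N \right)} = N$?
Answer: $3773$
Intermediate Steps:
$Y{\left(t \right)} = \left(2 + t\right)^{2}$
$z{\left(72,m{\left(2,-10 \right)} \right)} + Y{\left(58 \right)} = 173 + \left(2 + 58\right)^{2} = 173 + 60^{2} = 173 + 3600 = 3773$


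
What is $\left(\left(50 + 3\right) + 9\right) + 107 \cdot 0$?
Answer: $62$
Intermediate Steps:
$\left(\left(50 + 3\right) + 9\right) + 107 \cdot 0 = \left(53 + 9\right) + 0 = 62 + 0 = 62$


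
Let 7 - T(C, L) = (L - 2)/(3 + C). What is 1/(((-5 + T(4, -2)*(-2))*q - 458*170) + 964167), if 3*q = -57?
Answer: 7/6206828 ≈ 1.1278e-6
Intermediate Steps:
q = -19 (q = (⅓)*(-57) = -19)
T(C, L) = 7 - (-2 + L)/(3 + C) (T(C, L) = 7 - (L - 2)/(3 + C) = 7 - (-2 + L)/(3 + C))
1/(((-5 + T(4, -2)*(-2))*q - 458*170) + 964167) = 1/(((-5 + ((23 - 1*(-2) + 7*4)/(3 + 4))*(-2))*(-19) - 458*170) + 964167) = 1/(((-5 + ((23 + 2 + 28)/7)*(-2))*(-19) - 77860) + 964167) = 1/(((-5 + ((⅐)*53)*(-2))*(-19) - 77860) + 964167) = 1/(((-5 + (53/7)*(-2))*(-19) - 77860) + 964167) = 1/(((-5 - 106/7)*(-19) - 77860) + 964167) = 1/((-141/7*(-19) - 77860) + 964167) = 1/((2679/7 - 77860) + 964167) = 1/(-542341/7 + 964167) = 1/(6206828/7) = 7/6206828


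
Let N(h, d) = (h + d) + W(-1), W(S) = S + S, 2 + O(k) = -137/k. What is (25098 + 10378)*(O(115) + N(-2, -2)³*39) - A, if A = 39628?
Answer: -34385306672/115 ≈ -2.9900e+8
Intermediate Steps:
O(k) = -2 - 137/k
W(S) = 2*S
N(h, d) = -2 + d + h (N(h, d) = (h + d) + 2*(-1) = (d + h) - 2 = -2 + d + h)
(25098 + 10378)*(O(115) + N(-2, -2)³*39) - A = (25098 + 10378)*((-2 - 137/115) + (-2 - 2 - 2)³*39) - 1*39628 = 35476*((-2 - 137*1/115) + (-6)³*39) - 39628 = 35476*((-2 - 137/115) - 216*39) - 39628 = 35476*(-367/115 - 8424) - 39628 = 35476*(-969127/115) - 39628 = -34380749452/115 - 39628 = -34385306672/115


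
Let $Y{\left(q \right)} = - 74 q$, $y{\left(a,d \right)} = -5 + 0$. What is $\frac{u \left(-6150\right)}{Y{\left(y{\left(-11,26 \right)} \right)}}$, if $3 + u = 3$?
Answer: $0$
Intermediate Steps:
$y{\left(a,d \right)} = -5$
$u = 0$ ($u = -3 + 3 = 0$)
$\frac{u \left(-6150\right)}{Y{\left(y{\left(-11,26 \right)} \right)}} = \frac{0 \left(-6150\right)}{\left(-74\right) \left(-5\right)} = \frac{0}{370} = 0 \cdot \frac{1}{370} = 0$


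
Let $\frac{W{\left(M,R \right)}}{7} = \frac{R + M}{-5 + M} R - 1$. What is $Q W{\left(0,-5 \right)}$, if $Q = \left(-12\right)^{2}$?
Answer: $-6048$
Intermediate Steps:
$W{\left(M,R \right)} = -7 + \frac{7 R \left(M + R\right)}{-5 + M}$ ($W{\left(M,R \right)} = 7 \left(\frac{R + M}{-5 + M} R - 1\right) = 7 \left(\frac{M + R}{-5 + M} R - 1\right) = 7 \left(\frac{R \left(M + R\right)}{-5 + M} - 1\right) = 7 \left(-1 + \frac{R \left(M + R\right)}{-5 + M}\right) = -7 + \frac{7 R \left(M + R\right)}{-5 + M}$)
$Q = 144$
$Q W{\left(0,-5 \right)} = 144 \frac{7 \left(5 + \left(-5\right)^{2} - 0 + 0 \left(-5\right)\right)}{-5 + 0} = 144 \frac{7 \left(5 + 25 + 0 + 0\right)}{-5} = 144 \cdot 7 \left(- \frac{1}{5}\right) 30 = 144 \left(-42\right) = -6048$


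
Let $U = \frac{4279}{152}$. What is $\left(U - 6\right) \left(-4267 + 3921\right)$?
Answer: $- \frac{582491}{76} \approx -7664.4$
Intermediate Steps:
$U = \frac{4279}{152}$ ($U = 4279 \cdot \frac{1}{152} = \frac{4279}{152} \approx 28.151$)
$\left(U - 6\right) \left(-4267 + 3921\right) = \left(\frac{4279}{152} - 6\right) \left(-4267 + 3921\right) = \frac{3367}{152} \left(-346\right) = - \frac{582491}{76}$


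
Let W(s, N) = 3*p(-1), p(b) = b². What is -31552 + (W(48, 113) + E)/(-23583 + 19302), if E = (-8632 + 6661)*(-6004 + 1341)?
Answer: -48088296/1427 ≈ -33699.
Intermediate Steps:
W(s, N) = 3 (W(s, N) = 3*(-1)² = 3*1 = 3)
E = 9190773 (E = -1971*(-4663) = 9190773)
-31552 + (W(48, 113) + E)/(-23583 + 19302) = -31552 + (3 + 9190773)/(-23583 + 19302) = -31552 + 9190776/(-4281) = -31552 + 9190776*(-1/4281) = -31552 - 3063592/1427 = -48088296/1427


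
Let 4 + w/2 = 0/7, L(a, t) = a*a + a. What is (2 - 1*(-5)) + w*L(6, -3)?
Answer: -329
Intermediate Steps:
L(a, t) = a + a² (L(a, t) = a² + a = a + a²)
w = -8 (w = -8 + 2*(0/7) = -8 + 2*(0*(⅐)) = -8 + 2*0 = -8 + 0 = -8)
(2 - 1*(-5)) + w*L(6, -3) = (2 - 1*(-5)) - 48*(1 + 6) = (2 + 5) - 48*7 = 7 - 8*42 = 7 - 336 = -329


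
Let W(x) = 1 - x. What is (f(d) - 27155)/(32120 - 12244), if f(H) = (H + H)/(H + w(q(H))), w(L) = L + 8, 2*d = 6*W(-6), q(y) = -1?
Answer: -54307/39752 ≈ -1.3661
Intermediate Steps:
d = 21 (d = (6*(1 - 1*(-6)))/2 = (6*(1 + 6))/2 = (6*7)/2 = (1/2)*42 = 21)
w(L) = 8 + L
f(H) = 2*H/(7 + H) (f(H) = (H + H)/(H + (8 - 1)) = (2*H)/(H + 7) = (2*H)/(7 + H) = 2*H/(7 + H))
(f(d) - 27155)/(32120 - 12244) = (2*21/(7 + 21) - 27155)/(32120 - 12244) = (2*21/28 - 27155)/19876 = (2*21*(1/28) - 27155)*(1/19876) = (3/2 - 27155)*(1/19876) = -54307/2*1/19876 = -54307/39752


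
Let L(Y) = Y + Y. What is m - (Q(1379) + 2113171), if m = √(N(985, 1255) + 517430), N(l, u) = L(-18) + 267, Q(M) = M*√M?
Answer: -2113171 + √517661 - 1379*√1379 ≈ -2.1637e+6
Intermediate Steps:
Q(M) = M^(3/2)
L(Y) = 2*Y
N(l, u) = 231 (N(l, u) = 2*(-18) + 267 = -36 + 267 = 231)
m = √517661 (m = √(231 + 517430) = √517661 ≈ 719.49)
m - (Q(1379) + 2113171) = √517661 - (1379^(3/2) + 2113171) = √517661 - (1379*√1379 + 2113171) = √517661 - (2113171 + 1379*√1379) = √517661 + (-2113171 - 1379*√1379) = -2113171 + √517661 - 1379*√1379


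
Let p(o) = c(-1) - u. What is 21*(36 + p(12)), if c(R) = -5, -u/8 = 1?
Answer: 819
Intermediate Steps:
u = -8 (u = -8*1 = -8)
p(o) = 3 (p(o) = -5 - 1*(-8) = -5 + 8 = 3)
21*(36 + p(12)) = 21*(36 + 3) = 21*39 = 819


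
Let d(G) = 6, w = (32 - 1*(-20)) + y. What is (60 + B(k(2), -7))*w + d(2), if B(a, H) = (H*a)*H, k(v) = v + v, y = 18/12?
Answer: 13702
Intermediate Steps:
y = 3/2 (y = 18*(1/12) = 3/2 ≈ 1.5000)
w = 107/2 (w = (32 - 1*(-20)) + 3/2 = (32 + 20) + 3/2 = 52 + 3/2 = 107/2 ≈ 53.500)
k(v) = 2*v
B(a, H) = a*H²
(60 + B(k(2), -7))*w + d(2) = (60 + (2*2)*(-7)²)*(107/2) + 6 = (60 + 4*49)*(107/2) + 6 = (60 + 196)*(107/2) + 6 = 256*(107/2) + 6 = 13696 + 6 = 13702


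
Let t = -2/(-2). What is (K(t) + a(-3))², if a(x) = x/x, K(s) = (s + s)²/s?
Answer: 25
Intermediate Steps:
t = 1 (t = -2*(-½) = 1)
K(s) = 4*s (K(s) = (2*s)²/s = (4*s²)/s = 4*s)
a(x) = 1
(K(t) + a(-3))² = (4*1 + 1)² = (4 + 1)² = 5² = 25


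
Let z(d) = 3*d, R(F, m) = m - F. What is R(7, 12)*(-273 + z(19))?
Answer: -1080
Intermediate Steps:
R(7, 12)*(-273 + z(19)) = (12 - 1*7)*(-273 + 3*19) = (12 - 7)*(-273 + 57) = 5*(-216) = -1080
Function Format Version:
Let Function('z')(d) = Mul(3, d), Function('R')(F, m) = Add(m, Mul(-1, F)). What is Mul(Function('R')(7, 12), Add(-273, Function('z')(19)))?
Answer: -1080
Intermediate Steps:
Mul(Function('R')(7, 12), Add(-273, Function('z')(19))) = Mul(Add(12, Mul(-1, 7)), Add(-273, Mul(3, 19))) = Mul(Add(12, -7), Add(-273, 57)) = Mul(5, -216) = -1080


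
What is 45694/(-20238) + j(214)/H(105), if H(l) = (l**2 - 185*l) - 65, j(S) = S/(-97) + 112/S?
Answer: -2007120356591/889037479965 ≈ -2.2576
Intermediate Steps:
j(S) = 112/S - S/97 (j(S) = S*(-1/97) + 112/S = -S/97 + 112/S = 112/S - S/97)
H(l) = -65 + l**2 - 185*l
45694/(-20238) + j(214)/H(105) = 45694/(-20238) + (112/214 - 1/97*214)/(-65 + 105**2 - 185*105) = 45694*(-1/20238) + (112*(1/214) - 214/97)/(-65 + 11025 - 19425) = -22847/10119 + (56/107 - 214/97)/(-8465) = -22847/10119 - 17466/10379*(-1/8465) = -22847/10119 + 17466/87858235 = -2007120356591/889037479965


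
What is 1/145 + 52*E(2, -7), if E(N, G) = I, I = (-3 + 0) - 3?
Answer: -45239/145 ≈ -311.99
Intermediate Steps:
I = -6 (I = -3 - 3 = -6)
E(N, G) = -6
1/145 + 52*E(2, -7) = 1/145 + 52*(-6) = 1/145 - 312 = -45239/145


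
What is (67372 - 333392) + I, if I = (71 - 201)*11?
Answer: -267450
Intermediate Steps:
I = -1430 (I = -130*11 = -1430)
(67372 - 333392) + I = (67372 - 333392) - 1430 = -266020 - 1430 = -267450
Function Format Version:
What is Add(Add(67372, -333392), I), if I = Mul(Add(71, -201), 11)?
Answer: -267450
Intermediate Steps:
I = -1430 (I = Mul(-130, 11) = -1430)
Add(Add(67372, -333392), I) = Add(Add(67372, -333392), -1430) = Add(-266020, -1430) = -267450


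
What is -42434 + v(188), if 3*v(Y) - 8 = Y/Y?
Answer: -42431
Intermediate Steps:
v(Y) = 3 (v(Y) = 8/3 + (Y/Y)/3 = 8/3 + (1/3)*1 = 8/3 + 1/3 = 3)
-42434 + v(188) = -42434 + 3 = -42431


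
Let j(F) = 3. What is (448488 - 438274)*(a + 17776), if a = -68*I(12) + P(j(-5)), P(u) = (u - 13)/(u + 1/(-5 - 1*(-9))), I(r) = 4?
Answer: 2323807568/13 ≈ 1.7875e+8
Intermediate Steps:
P(u) = (-13 + u)/(¼ + u) (P(u) = (-13 + u)/(u + 1/(-5 + 9)) = (-13 + u)/(u + 1/4) = (-13 + u)/(u + ¼) = (-13 + u)/(¼ + u))
a = -3576/13 (a = -68*4 + 4*(-13 + 3)/(1 + 4*3) = -272 + 4*(-10)/(1 + 12) = -272 + 4*(-10)/13 = -272 + 4*(1/13)*(-10) = -272 - 40/13 = -3576/13 ≈ -275.08)
(448488 - 438274)*(a + 17776) = (448488 - 438274)*(-3576/13 + 17776) = 10214*(227512/13) = 2323807568/13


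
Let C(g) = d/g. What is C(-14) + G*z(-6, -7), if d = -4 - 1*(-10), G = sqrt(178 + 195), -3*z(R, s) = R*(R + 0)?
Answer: -3/7 - 12*sqrt(373) ≈ -232.19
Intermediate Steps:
z(R, s) = -R**2/3 (z(R, s) = -R*(R + 0)/3 = -R*R/3 = -R**2/3)
G = sqrt(373) ≈ 19.313
d = 6 (d = -4 + 10 = 6)
C(g) = 6/g
C(-14) + G*z(-6, -7) = 6/(-14) + sqrt(373)*(-1/3*(-6)**2) = 6*(-1/14) + sqrt(373)*(-1/3*36) = -3/7 + sqrt(373)*(-12) = -3/7 - 12*sqrt(373)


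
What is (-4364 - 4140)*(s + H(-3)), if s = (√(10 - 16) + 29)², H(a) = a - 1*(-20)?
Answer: -7245408 - 493232*I*√6 ≈ -7.2454e+6 - 1.2082e+6*I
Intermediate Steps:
H(a) = 20 + a (H(a) = a + 20 = 20 + a)
s = (29 + I*√6)² (s = (√(-6) + 29)² = (I*√6 + 29)² = (29 + I*√6)² ≈ 835.0 + 142.07*I)
(-4364 - 4140)*(s + H(-3)) = (-4364 - 4140)*((29 + I*√6)² + (20 - 3)) = -8504*((29 + I*√6)² + 17) = -8504*(17 + (29 + I*√6)²) = -144568 - 8504*(29 + I*√6)²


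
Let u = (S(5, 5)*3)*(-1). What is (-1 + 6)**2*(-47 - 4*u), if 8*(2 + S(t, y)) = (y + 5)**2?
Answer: 1975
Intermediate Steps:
S(t, y) = -2 + (5 + y)**2/8 (S(t, y) = -2 + (y + 5)**2/8 = -2 + (5 + y)**2/8)
u = -63/2 (u = ((-2 + (5 + 5)**2/8)*3)*(-1) = ((-2 + (1/8)*10**2)*3)*(-1) = ((-2 + (1/8)*100)*3)*(-1) = ((-2 + 25/2)*3)*(-1) = ((21/2)*3)*(-1) = (63/2)*(-1) = -63/2 ≈ -31.500)
(-1 + 6)**2*(-47 - 4*u) = (-1 + 6)**2*(-47 - 4*(-63/2)) = 5**2*(-47 + 126) = 25*79 = 1975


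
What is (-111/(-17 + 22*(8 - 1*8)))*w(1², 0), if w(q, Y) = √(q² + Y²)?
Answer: 111/17 ≈ 6.5294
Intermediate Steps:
w(q, Y) = √(Y² + q²)
(-111/(-17 + 22*(8 - 1*8)))*w(1², 0) = (-111/(-17 + 22*(8 - 1*8)))*√(0² + (1²)²) = (-111/(-17 + 22*(8 - 8)))*√(0 + 1²) = (-111/(-17 + 22*0))*√(0 + 1) = (-111/(-17 + 0))*√1 = -111/(-17)*1 = -111*(-1/17)*1 = (111/17)*1 = 111/17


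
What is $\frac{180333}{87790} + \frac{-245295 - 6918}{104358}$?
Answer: $- \frac{276882338}{763465735} \approx -0.36267$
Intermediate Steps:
$\frac{180333}{87790} + \frac{-245295 - 6918}{104358} = 180333 \cdot \frac{1}{87790} - \frac{84071}{34786} = \frac{180333}{87790} - \frac{84071}{34786} = - \frac{276882338}{763465735}$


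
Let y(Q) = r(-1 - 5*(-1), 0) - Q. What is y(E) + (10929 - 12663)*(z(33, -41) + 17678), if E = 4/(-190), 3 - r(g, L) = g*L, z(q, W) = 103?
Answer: -2929063843/95 ≈ -3.0832e+7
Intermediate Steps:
r(g, L) = 3 - L*g (r(g, L) = 3 - g*L = 3 - L*g)
E = -2/95 (E = 4*(-1/190) = -2/95 ≈ -0.021053)
y(Q) = 3 - Q (y(Q) = (3 - 1*0*(-1 - 5*(-1))) - Q = (3 - 1*0*(-1 + 5)) - Q = (3 - 1*0*4) - Q = (3 + 0) - Q = 3 - Q)
y(E) + (10929 - 12663)*(z(33, -41) + 17678) = (3 - 1*(-2/95)) + (10929 - 12663)*(103 + 17678) = (3 + 2/95) - 1734*17781 = 287/95 - 30832254 = -2929063843/95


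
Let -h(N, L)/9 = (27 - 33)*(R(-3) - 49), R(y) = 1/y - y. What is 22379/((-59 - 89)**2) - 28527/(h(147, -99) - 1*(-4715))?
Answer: -575330681/48473552 ≈ -11.869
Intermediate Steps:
h(N, L) = -2502 (h(N, L) = -9*(27 - 33)*((1/(-3) - 1*(-3)) - 49) = -(-54)*((-1/3 + 3) - 49) = -(-54)*(8/3 - 49) = -(-54)*(-139)/3 = -9*278 = -2502)
22379/((-59 - 89)**2) - 28527/(h(147, -99) - 1*(-4715)) = 22379/((-59 - 89)**2) - 28527/(-2502 - 1*(-4715)) = 22379/((-148)**2) - 28527/(-2502 + 4715) = 22379/21904 - 28527/2213 = -575330681/48473552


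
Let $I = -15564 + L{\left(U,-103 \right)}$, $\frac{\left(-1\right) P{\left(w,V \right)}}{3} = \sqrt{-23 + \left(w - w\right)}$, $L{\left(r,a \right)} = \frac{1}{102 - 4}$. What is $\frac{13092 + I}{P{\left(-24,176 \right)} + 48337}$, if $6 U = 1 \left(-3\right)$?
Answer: $- \frac{11709879935}{228973646048} - \frac{726765 i \sqrt{23}}{228973646048} \approx -0.051141 - 1.5222 \cdot 10^{-5} i$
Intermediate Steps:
$U = - \frac{1}{2}$ ($U = \frac{1 \left(-3\right)}{6} = \frac{1}{6} \left(-3\right) = - \frac{1}{2} \approx -0.5$)
$L{\left(r,a \right)} = \frac{1}{98}$
$P{\left(w,V \right)} = - 3 i \sqrt{23}$ ($P{\left(w,V \right)} = - 3 \sqrt{-23 + \left(w - w\right)} = - 3 \sqrt{-23 + 0} = - 3 \sqrt{-23} = - 3 i \sqrt{23}$)
$I = - \frac{1525271}{98}$ ($I = -15564 + \frac{1}{98} = - \frac{1525271}{98} \approx -15564.0$)
$\frac{13092 + I}{P{\left(-24,176 \right)} + 48337} = \frac{13092 - \frac{1525271}{98}}{- 3 i \sqrt{23} + 48337} = - \frac{242255}{98 \left(48337 - 3 i \sqrt{23}\right)}$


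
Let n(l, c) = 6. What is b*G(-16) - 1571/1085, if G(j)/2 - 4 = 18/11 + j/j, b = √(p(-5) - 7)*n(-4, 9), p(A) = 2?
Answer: -1571/1085 + 876*I*√5/11 ≈ -1.4479 + 178.07*I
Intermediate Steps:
b = 6*I*√5 (b = √(2 - 7)*6 = √(-5)*6 = (I*√5)*6 = 6*I*√5 ≈ 13.416*I)
G(j) = 146/11 (G(j) = 8 + 2*(18/11 + j/j) = 8 + 2*(18*(1/11) + 1) = 8 + 2*(18/11 + 1) = 8 + 2*(29/11) = 8 + 58/11 = 146/11)
b*G(-16) - 1571/1085 = (6*I*√5)*(146/11) - 1571/1085 = 876*I*√5/11 - 1571*1/1085 = 876*I*√5/11 - 1571/1085 = -1571/1085 + 876*I*√5/11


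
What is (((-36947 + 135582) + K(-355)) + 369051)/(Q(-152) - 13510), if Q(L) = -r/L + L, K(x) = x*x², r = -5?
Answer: 6729220728/2076629 ≈ 3240.5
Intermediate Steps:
K(x) = x³
Q(L) = L + 5/L (Q(L) = -(-5)/L + L = 5/L + L = L + 5/L)
(((-36947 + 135582) + K(-355)) + 369051)/(Q(-152) - 13510) = (((-36947 + 135582) + (-355)³) + 369051)/((-152 + 5/(-152)) - 13510) = ((98635 - 44738875) + 369051)/((-152 + 5*(-1/152)) - 13510) = (-44640240 + 369051)/((-152 - 5/152) - 13510) = -44271189/(-23109/152 - 13510) = -44271189/(-2076629/152) = -44271189*(-152/2076629) = 6729220728/2076629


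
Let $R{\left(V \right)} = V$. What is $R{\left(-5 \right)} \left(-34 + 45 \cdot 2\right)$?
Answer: $-280$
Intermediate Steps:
$R{\left(-5 \right)} \left(-34 + 45 \cdot 2\right) = - 5 \left(-34 + 45 \cdot 2\right) = - 5 \left(-34 + 90\right) = \left(-5\right) 56 = -280$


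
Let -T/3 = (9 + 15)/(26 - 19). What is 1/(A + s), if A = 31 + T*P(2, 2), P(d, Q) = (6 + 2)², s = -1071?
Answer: -7/11888 ≈ -0.00058883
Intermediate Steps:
T = -72/7 (T = -3*(9 + 15)/(26 - 19) = -72/7 ≈ -10.286)
P(d, Q) = 64 (P(d, Q) = 8² = 64)
A = -4391/7 (A = 31 - 72/7*64 = 31 - 4608/7 = -4391/7 ≈ -627.29)
1/(A + s) = 1/(-4391/7 - 1071) = 1/(-11888/7) = -7/11888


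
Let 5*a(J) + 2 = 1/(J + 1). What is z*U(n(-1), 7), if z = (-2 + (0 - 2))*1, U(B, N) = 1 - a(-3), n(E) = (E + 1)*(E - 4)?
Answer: -6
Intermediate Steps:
n(E) = (1 + E)*(-4 + E)
a(J) = -⅖ + 1/(5*(1 + J)) (a(J) = -⅖ + 1/(5*(J + 1)) = -⅖ + 1/(5*(1 + J)))
U(B, N) = 3/2 (U(B, N) = 1 - (-1 - 2*(-3))/(5*(1 - 3)) = 1 - (-1 + 6)/(5*(-2)) = 1 - (-1)*5/(5*2) = 1 - 1*(-½) = 1 + ½ = 3/2)
z = -4 (z = (-2 - 2)*1 = -4*1 = -4)
z*U(n(-1), 7) = -4*3/2 = -6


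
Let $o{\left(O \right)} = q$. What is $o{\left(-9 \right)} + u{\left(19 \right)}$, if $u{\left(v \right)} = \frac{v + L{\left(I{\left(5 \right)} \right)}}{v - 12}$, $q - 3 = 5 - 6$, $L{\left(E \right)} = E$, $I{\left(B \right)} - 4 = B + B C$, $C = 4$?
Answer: $\frac{62}{7} \approx 8.8571$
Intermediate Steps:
$I{\left(B \right)} = 4 + 5 B$ ($I{\left(B \right)} = 4 + \left(B + B 4\right) = 4 + \left(B + 4 B\right) = 4 + 5 B$)
$q = 2$ ($q = 3 + \left(5 - 6\right) = 3 - 1 = 2$)
$o{\left(O \right)} = 2$
$u{\left(v \right)} = \frac{29 + v}{-12 + v}$ ($u{\left(v \right)} = \frac{v + \left(4 + 5 \cdot 5\right)}{v - 12} = \frac{v + \left(4 + 25\right)}{-12 + v} = \frac{v + 29}{-12 + v} = \frac{29 + v}{-12 + v}$)
$o{\left(-9 \right)} + u{\left(19 \right)} = 2 + \frac{29 + 19}{-12 + 19} = 2 + \frac{1}{7} \cdot 48 = 2 + \frac{48}{7} = \frac{62}{7}$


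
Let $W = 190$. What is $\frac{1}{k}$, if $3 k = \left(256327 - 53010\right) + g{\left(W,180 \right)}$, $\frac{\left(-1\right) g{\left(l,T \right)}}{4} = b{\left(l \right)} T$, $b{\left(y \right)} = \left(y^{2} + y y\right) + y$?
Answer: $- \frac{3}{51917483} \approx -5.7784 \cdot 10^{-8}$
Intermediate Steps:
$b{\left(y \right)} = y + 2 y^{2}$ ($b{\left(y \right)} = \left(y^{2} + y^{2}\right) + y = 2 y^{2} + y = y + 2 y^{2}$)
$g{\left(l,T \right)} = - 4 T l \left(1 + 2 l\right)$ ($g{\left(l,T \right)} = - 4 l \left(1 + 2 l\right) T = - 4 T l \left(1 + 2 l\right)$)
$k = - \frac{51917483}{3}$ ($k = \frac{\left(256327 - 53010\right) - 720 \cdot 190 \left(1 + 2 \cdot 190\right)}{3} = \frac{\left(256327 - 53010\right) - 720 \cdot 190 \left(1 + 380\right)}{3} = \frac{203317 - 720 \cdot 190 \cdot 381}{3} = \frac{203317 - 52120800}{3} = \frac{1}{3} \left(-51917483\right) = - \frac{51917483}{3} \approx -1.7306 \cdot 10^{7}$)
$\frac{1}{k} = \frac{1}{- \frac{51917483}{3}} = - \frac{3}{51917483}$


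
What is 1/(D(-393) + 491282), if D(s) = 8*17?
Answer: 1/491418 ≈ 2.0349e-6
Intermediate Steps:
D(s) = 136
1/(D(-393) + 491282) = 1/(136 + 491282) = 1/491418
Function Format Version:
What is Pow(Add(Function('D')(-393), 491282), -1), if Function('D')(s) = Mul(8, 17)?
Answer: Rational(1, 491418) ≈ 2.0349e-6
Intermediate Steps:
Function('D')(s) = 136
Pow(Add(Function('D')(-393), 491282), -1) = Pow(Add(136, 491282), -1) = Pow(491418, -1) = Rational(1, 491418)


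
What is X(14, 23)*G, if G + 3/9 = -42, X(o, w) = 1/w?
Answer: -127/69 ≈ -1.8406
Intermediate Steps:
G = -127/3 (G = -⅓ - 42 = -127/3 ≈ -42.333)
X(14, 23)*G = -127/3/23 = (1/23)*(-127/3) = -127/69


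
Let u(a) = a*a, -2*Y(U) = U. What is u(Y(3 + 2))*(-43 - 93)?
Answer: -850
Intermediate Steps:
Y(U) = -U/2
u(a) = a**2
u(Y(3 + 2))*(-43 - 93) = (-(3 + 2)/2)**2*(-43 - 93) = (-1/2*5)**2*(-136) = (-5/2)**2*(-136) = (25/4)*(-136) = -850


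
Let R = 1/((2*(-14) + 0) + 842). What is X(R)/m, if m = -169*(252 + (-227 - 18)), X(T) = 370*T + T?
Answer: -53/137566 ≈ -0.00038527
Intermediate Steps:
R = 1/814 (R = 1/((-28 + 0) + 842) = 1/(-28 + 842) = 1/814 ≈ 0.0012285)
X(T) = 371*T
m = -1183 (m = -169*(252 - 245) = -169*7 = -1183)
X(R)/m = (371*(1/814))/(-1183) = (371/814)*(-1/1183) = -53/137566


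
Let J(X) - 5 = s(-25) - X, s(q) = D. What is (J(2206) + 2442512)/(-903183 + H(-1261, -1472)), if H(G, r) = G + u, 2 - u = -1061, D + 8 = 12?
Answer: -2440315/903381 ≈ -2.7013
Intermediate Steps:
D = 4 (D = -8 + 12 = 4)
s(q) = 4
u = 1063 (u = 2 - 1*(-1061) = 2 + 1061 = 1063)
J(X) = 9 - X (J(X) = 5 + (4 - X) = 9 - X)
H(G, r) = 1063 + G (H(G, r) = G + 1063 = 1063 + G)
(J(2206) + 2442512)/(-903183 + H(-1261, -1472)) = ((9 - 1*2206) + 2442512)/(-903183 + (1063 - 1261)) = ((9 - 2206) + 2442512)/(-903183 - 198) = (-2197 + 2442512)/(-903381) = 2440315*(-1/903381) = -2440315/903381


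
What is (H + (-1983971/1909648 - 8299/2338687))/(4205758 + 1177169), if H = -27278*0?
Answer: -119377829611/616423670423843568 ≈ -1.9366e-7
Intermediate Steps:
H = 0
(H + (-1983971/1909648 - 8299/2338687))/(4205758 + 1177169) = (0 + (-1983971/1909648 - 8299/2338687))/(4205758 + 1177169) = (0 + (-1983971*1/1909648 - 8299*1/2338687))/5382927 = (0 + (-1983971/1909648 - 8299/2338687))*(1/5382927) = (0 - 358133488833/343543765552)*(1/5382927) = -358133488833/343543765552*1/5382927 = -119377829611/616423670423843568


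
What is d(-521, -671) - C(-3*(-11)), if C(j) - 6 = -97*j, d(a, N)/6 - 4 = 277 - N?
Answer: 8907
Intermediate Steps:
d(a, N) = 1686 - 6*N (d(a, N) = 24 + 6*(277 - N) = 24 + (1662 - 6*N) = 1686 - 6*N)
C(j) = 6 - 97*j
d(-521, -671) - C(-3*(-11)) = (1686 - 6*(-671)) - (6 - (-291)*(-11)) = (1686 + 4026) - (6 - 97*33) = 5712 - (6 - 3201) = 5712 - 1*(-3195) = 5712 + 3195 = 8907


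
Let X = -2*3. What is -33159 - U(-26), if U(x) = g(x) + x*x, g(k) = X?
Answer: -33829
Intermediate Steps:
X = -6
g(k) = -6
U(x) = -6 + x² (U(x) = -6 + x*x = -6 + x²)
-33159 - U(-26) = -33159 - (-6 + (-26)²) = -33159 - (-6 + 676) = -33159 - 1*670 = -33159 - 670 = -33829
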